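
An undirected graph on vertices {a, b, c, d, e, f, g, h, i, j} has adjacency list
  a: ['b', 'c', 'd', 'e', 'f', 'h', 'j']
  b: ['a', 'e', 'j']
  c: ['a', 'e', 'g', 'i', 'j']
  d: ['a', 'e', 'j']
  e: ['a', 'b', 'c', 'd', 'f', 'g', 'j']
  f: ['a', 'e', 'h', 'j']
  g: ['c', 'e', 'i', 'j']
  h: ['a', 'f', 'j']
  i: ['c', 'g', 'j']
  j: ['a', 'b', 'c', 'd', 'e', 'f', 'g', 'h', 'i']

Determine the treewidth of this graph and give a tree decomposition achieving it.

Every bag has size at most 4, so the width is 4 − 1 = 3 and tw(G) ≤ 3. Conversely, {c, e, g, j} is a clique of size 4, and the vertices of any clique must share a bag in every tree decomposition; so some bag has ≥ 4 vertices and tw(G) ≥ 3. Hence tw(G) = 3 exactly.

Treewidth 3.
One such decomposition:
Bags: B1 = {a, e, f, j}  B2 = {a, f, h, j}  B3 = {a, b, e, j}  B4 = {a, c, e, j}  B5 = {c, e, g, j}  B6 = {a, d, e, j}  B7 = {c, g, i, j}
Tree: B1–B2, B1–B3, B3–B4, B4–B5, B3–B6, B5–B7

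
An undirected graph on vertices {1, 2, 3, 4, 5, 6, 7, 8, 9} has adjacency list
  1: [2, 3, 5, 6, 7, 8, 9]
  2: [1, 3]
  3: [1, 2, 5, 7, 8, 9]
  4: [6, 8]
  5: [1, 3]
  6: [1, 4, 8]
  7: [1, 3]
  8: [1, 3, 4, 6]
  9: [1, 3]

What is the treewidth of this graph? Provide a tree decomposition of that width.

Every bag has size at most 3, so the width is 3 − 1 = 2 and tw(G) ≤ 2. For the lower bound, the 3 vertices {1, 2, 3} are pairwise adjacent, and any tree decomposition puts a clique entirely inside one bag — forcing width ≥ 2. The upper and lower bounds meet at 2, so that is the treewidth.

Treewidth 2.
Bags: B1 = {1, 6, 8}  B2 = {1, 3, 8}  B3 = {1, 3, 7}  B4 = {1, 3, 5}  B5 = {4, 6, 8}  B6 = {1, 2, 3}  B7 = {1, 3, 9}
Tree: B1–B2, B2–B3, B2–B4, B1–B5, B3–B6, B4–B7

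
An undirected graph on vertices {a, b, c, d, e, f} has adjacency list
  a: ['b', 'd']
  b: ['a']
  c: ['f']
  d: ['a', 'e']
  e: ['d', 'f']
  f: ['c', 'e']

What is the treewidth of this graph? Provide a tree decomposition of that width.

Treewidth 1.
One optimal decomposition is:
Bags: B1 = {a, d}  B2 = {d, e}  B3 = {a, b}  B4 = {e, f}  B5 = {c, f}
Tree: B1–B2, B1–B3, B2–B4, B4–B5

Every bag has size at most 2, so the width is 2 − 1 = 1 and tw(G) ≤ 1. G has an edge, so its treewidth is at least 1. Therefore the treewidth is 1.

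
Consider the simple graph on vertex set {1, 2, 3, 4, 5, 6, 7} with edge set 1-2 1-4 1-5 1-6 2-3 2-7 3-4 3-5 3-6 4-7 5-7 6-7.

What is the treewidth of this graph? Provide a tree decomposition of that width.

Each bag holds 4 vertices, so the decomposition has width 3, which upper-bounds the treewidth. For the lower bound: the 4 vertex sets {6,7}, {1,4}, {3}, {5} are disjoint, each induces a connected subgraph, and every pair is joined by at least one edge of G. Contracting each set to a single vertex therefore yields K_{4} as a minor, and since treewidth is minor-monotone, tw(G) ≥ tw(K_{4}) = 3. Combining the bounds, tw(G) = 3.

Treewidth 3.
One optimal decomposition is:
Bags: B1 = {1, 3, 6, 7}  B2 = {1, 3, 4, 7}  B3 = {1, 3, 5, 7}  B4 = {1, 2, 3, 7}
Tree: B1–B2, B2–B3, B3–B4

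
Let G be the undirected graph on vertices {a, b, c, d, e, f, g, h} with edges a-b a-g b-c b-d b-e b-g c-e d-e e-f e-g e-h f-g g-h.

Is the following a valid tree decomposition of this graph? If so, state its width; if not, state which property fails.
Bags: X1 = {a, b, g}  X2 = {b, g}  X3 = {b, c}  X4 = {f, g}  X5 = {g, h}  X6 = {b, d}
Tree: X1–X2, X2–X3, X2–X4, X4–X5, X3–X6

No — vertex e appears in no bag.

A tree decomposition must satisfy three properties: every vertex lies in some bag; for every edge, both endpoints lie together in some bag; and for every vertex, the bags containing it form a connected subtree. Here vertex e appears in no bag, so the decomposition is invalid.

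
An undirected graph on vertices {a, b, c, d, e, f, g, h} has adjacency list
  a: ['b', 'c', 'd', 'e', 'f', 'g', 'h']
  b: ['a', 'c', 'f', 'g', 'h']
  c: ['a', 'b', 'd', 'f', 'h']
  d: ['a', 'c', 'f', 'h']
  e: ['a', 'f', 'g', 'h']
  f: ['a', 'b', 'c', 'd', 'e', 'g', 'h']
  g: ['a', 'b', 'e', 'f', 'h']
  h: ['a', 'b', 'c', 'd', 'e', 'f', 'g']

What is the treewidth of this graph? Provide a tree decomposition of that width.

Treewidth 4.
One optimal decomposition is:
Bags: B1 = {a, b, c, f, h}  B2 = {a, b, f, g, h}  B3 = {a, c, d, f, h}  B4 = {a, e, f, g, h}
Tree: B1–B2, B1–B3, B2–B4

Every bag has size at most 5, so the width is 5 − 1 = 4 and tw(G) ≤ 4. On the other hand G contains the 5-clique {a, c, d, f, h}. A clique must lie in a single bag of any decomposition, so no decomposition can have width below 4. Therefore the treewidth is 4.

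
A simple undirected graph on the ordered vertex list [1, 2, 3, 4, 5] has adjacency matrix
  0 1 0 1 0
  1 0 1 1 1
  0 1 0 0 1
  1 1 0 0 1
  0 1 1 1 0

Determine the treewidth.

2

A width-2 tree decomposition is:
Bags: B1 = {2, 4, 5}  B2 = {1, 2, 4}  B3 = {2, 3, 5}
Tree: B1–B2, B1–B3
Each bag holds 3 vertices, so the decomposition has width 2, which upper-bounds the treewidth. On the other hand G contains the 3-clique {2, 3, 5}. A clique must lie in a single bag of any decomposition, so no decomposition can have width below 2. Therefore the treewidth is 2.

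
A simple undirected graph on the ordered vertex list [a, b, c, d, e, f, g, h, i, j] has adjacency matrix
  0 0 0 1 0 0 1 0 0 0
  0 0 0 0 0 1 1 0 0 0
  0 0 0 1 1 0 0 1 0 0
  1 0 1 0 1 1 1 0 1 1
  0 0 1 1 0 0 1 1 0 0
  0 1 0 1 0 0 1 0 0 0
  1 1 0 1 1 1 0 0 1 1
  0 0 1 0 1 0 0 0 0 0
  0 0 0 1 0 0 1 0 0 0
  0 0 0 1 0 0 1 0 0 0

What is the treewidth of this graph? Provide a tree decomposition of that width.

Every bag has size at most 3, so the width is 3 − 1 = 2 and tw(G) ≤ 2. Conversely, {d, f, g} is a clique of size 3, and the vertices of any clique must share a bag in every tree decomposition; so some bag has ≥ 3 vertices and tw(G) ≥ 2. Combining the bounds, tw(G) = 2.

Treewidth 2.
One such decomposition:
Bags: B1 = {d, f, g}  B2 = {a, d, g}  B3 = {b, f, g}  B4 = {d, e, g}  B5 = {c, d, e}  B6 = {c, e, h}  B7 = {d, g, j}  B8 = {d, g, i}
Tree: B1–B2, B1–B3, B1–B4, B4–B5, B5–B6, B1–B7, B2–B8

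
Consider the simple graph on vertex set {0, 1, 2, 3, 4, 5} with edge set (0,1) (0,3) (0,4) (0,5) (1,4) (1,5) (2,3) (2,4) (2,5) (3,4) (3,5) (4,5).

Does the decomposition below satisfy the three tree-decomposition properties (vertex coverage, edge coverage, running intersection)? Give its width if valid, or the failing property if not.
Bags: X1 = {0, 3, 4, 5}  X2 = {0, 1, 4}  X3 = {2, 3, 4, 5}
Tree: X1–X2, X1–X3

A tree decomposition must satisfy three properties: every vertex lies in some bag; for every edge, both endpoints lie together in some bag; and for every vertex, the bags containing it form a connected subtree. Here edge (5,1) lies in no bag, so the decomposition is invalid.

No — edge (5,1) lies in no bag.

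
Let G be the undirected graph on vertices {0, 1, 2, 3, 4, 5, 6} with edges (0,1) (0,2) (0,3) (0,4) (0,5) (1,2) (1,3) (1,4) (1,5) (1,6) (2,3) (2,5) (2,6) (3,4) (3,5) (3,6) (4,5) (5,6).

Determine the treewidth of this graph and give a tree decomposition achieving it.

Each bag holds 5 vertices, so the decomposition has width 4, which upper-bounds the treewidth. Conversely, {0, 1, 2, 3, 5} is a clique of size 5, and the vertices of any clique must share a bag in every tree decomposition; so some bag has ≥ 5 vertices and tw(G) ≥ 4. Hence tw(G) = 4 exactly.

Treewidth 4.
One optimal decomposition is:
Bags: B1 = {0, 1, 3, 4, 5}  B2 = {0, 1, 2, 3, 5}  B3 = {1, 2, 3, 5, 6}
Tree: B1–B2, B2–B3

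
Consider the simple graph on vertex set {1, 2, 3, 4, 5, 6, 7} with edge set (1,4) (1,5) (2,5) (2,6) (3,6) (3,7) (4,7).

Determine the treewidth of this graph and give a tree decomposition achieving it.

Treewidth 2.
Bags: B1 = {1, 4, 5}  B2 = {4, 5, 7}  B3 = {3, 5, 7}  B4 = {3, 5, 6}  B5 = {2, 5, 6}
Tree: B1–B2, B2–B3, B3–B4, B4–B5

Every bag has size at most 3, so the width is 3 − 1 = 2 and tw(G) ≤ 2. Since 5–1–4–7–3–6–2–5 is a cycle in G, G is not acyclic. Forests are exactly the graphs of treewidth ≤ 1, so tw(G) ≥ 2. Combining the bounds, tw(G) = 2.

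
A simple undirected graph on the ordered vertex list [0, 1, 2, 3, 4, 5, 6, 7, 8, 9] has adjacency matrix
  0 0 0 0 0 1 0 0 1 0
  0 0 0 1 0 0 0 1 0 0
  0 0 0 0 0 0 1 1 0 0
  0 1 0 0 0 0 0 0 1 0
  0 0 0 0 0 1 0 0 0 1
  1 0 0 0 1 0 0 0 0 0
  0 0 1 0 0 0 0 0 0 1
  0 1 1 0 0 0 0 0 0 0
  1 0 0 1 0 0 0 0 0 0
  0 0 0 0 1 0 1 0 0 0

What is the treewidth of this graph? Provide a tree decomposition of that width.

Treewidth 2.
One optimal decomposition is:
Bags: B1 = {4, 6, 9}  B2 = {4, 5, 6}  B3 = {0, 5, 6}  B4 = {0, 6, 8}  B5 = {3, 6, 8}  B6 = {1, 3, 6}  B7 = {1, 6, 7}  B8 = {2, 6, 7}
Tree: B1–B2, B2–B3, B3–B4, B4–B5, B5–B6, B6–B7, B7–B8

Each bag holds 3 vertices, so the decomposition has width 2, which upper-bounds the treewidth. Since 6–9–4–5–0–8–3–1–7–2–6 is a cycle in G, G is not acyclic. Forests are exactly the graphs of treewidth ≤ 1, so tw(G) ≥ 2. The upper and lower bounds meet at 2, so that is the treewidth.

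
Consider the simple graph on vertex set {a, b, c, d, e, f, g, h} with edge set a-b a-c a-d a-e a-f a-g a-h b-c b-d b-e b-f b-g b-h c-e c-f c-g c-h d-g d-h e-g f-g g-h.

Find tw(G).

A width-4 tree decomposition is:
Bags: B1 = {a, b, c, e, g}  B2 = {a, b, c, f, g}  B3 = {a, b, c, g, h}  B4 = {a, b, d, g, h}
Tree: B1–B2, B2–B3, B3–B4
Each bag holds 5 vertices, so the decomposition has width 4, which upper-bounds the treewidth. For the lower bound, the 5 vertices {a, b, d, g, h} are pairwise adjacent, and any tree decomposition puts a clique entirely inside one bag — forcing width ≥ 4. The upper and lower bounds meet at 4, so that is the treewidth.

4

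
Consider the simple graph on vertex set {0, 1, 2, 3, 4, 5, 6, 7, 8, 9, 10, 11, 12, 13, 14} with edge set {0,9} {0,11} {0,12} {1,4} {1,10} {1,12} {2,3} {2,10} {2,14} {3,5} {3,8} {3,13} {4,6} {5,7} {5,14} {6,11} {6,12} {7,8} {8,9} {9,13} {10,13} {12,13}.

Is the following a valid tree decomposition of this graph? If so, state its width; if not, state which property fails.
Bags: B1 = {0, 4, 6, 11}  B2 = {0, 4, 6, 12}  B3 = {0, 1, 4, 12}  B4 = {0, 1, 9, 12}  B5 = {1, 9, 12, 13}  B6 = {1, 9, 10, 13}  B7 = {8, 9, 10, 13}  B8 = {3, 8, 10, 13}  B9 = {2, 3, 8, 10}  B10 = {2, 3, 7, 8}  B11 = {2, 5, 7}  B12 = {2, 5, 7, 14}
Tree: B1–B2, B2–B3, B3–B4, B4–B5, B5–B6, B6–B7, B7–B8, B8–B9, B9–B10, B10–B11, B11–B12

A tree decomposition must satisfy three properties: every vertex lies in some bag; for every edge, both endpoints lie together in some bag; and for every vertex, the bags containing it form a connected subtree. Here edge (3,5) lies in no bag, so the decomposition is invalid.

No — edge (3,5) lies in no bag.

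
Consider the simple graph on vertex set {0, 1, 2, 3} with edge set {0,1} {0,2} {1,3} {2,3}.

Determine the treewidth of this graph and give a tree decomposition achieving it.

Treewidth 2.
One such decomposition:
Bags: B1 = {0, 1, 2}  B2 = {1, 2, 3}
Tree: B1–B2

The largest bag has 3 vertices, giving width 2; this decomposition certifies tw(G) ≤ 2. The edges 1–0–2–3–1 form a cycle, so G is not a tree and its treewidth is at least 2. Therefore the treewidth is 2.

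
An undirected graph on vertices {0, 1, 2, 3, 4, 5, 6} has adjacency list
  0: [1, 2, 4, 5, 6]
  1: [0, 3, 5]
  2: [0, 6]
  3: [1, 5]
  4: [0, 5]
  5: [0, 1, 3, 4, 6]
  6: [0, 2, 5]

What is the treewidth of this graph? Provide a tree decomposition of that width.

The largest bag has 3 vertices, giving width 2; this decomposition certifies tw(G) ≤ 2. Conversely, {0, 2, 6} is a clique of size 3, and the vertices of any clique must share a bag in every tree decomposition; so some bag has ≥ 3 vertices and tw(G) ≥ 2. The upper and lower bounds meet at 2, so that is the treewidth.

Treewidth 2.
Bags: B1 = {1, 3, 5}  B2 = {0, 1, 5}  B3 = {0, 4, 5}  B4 = {0, 5, 6}  B5 = {0, 2, 6}
Tree: B1–B2, B2–B3, B2–B4, B4–B5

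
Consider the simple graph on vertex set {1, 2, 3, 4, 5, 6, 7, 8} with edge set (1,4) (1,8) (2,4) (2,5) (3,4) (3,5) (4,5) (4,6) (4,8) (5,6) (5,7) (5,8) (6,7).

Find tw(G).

2

A width-2 tree decomposition is:
Bags: B1 = {2, 4, 5}  B2 = {3, 4, 5}  B3 = {4, 5, 8}  B4 = {4, 5, 6}  B5 = {1, 4, 8}  B6 = {5, 6, 7}
Tree: B1–B2, B1–B3, B2–B4, B3–B5, B4–B6
Every bag has size at most 3, so the width is 3 − 1 = 2 and tw(G) ≤ 2. Conversely, {1, 4, 8} is a clique of size 3, and the vertices of any clique must share a bag in every tree decomposition; so some bag has ≥ 3 vertices and tw(G) ≥ 2. The upper and lower bounds meet at 2, so that is the treewidth.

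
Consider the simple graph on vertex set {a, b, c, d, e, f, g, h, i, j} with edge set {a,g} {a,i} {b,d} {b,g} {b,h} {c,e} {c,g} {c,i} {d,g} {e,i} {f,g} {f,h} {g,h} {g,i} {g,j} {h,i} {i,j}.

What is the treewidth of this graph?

2

A width-2 tree decomposition is:
Bags: B1 = {g, i, j}  B2 = {g, h, i}  B3 = {b, g, h}  B4 = {c, g, i}  B5 = {c, e, i}  B6 = {b, d, g}  B7 = {a, g, i}  B8 = {f, g, h}
Tree: B1–B2, B2–B3, B2–B4, B4–B5, B3–B6, B4–B7, B2–B8
The largest bag has 3 vertices, giving width 2; this decomposition certifies tw(G) ≤ 2. For the lower bound, the 3 vertices {b, d, g} are pairwise adjacent, and any tree decomposition puts a clique entirely inside one bag — forcing width ≥ 2. The upper and lower bounds meet at 2, so that is the treewidth.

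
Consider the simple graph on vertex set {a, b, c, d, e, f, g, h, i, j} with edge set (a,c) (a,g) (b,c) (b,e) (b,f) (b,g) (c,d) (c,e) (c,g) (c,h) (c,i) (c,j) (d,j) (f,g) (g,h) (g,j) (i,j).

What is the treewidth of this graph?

A width-2 tree decomposition is:
Bags: B1 = {a, c, g}  B2 = {b, c, g}  B3 = {c, g, j}  B4 = {c, i, j}  B5 = {b, f, g}  B6 = {c, g, h}  B7 = {c, d, j}  B8 = {b, c, e}
Tree: B1–B2, B2–B3, B3–B4, B2–B5, B2–B6, B3–B7, B2–B8
The largest bag has 3 vertices, giving width 2; this decomposition certifies tw(G) ≤ 2. Conversely, {c, d, j} is a clique of size 3, and the vertices of any clique must share a bag in every tree decomposition; so some bag has ≥ 3 vertices and tw(G) ≥ 2. Combining the bounds, tw(G) = 2.

2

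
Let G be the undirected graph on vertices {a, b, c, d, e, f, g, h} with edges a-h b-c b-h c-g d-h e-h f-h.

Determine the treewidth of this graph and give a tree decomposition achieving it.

The largest bag has 2 vertices, giving width 1; this decomposition certifies tw(G) ≤ 1. G has an edge, so its treewidth is at least 1. Combining the bounds, tw(G) = 1.

Treewidth 1.
Bags: B1 = {b, h}  B2 = {d, h}  B3 = {f, h}  B4 = {a, h}  B5 = {b, c}  B6 = {e, h}  B7 = {c, g}
Tree: B1–B2, B2–B3, B1–B4, B1–B5, B4–B6, B5–B7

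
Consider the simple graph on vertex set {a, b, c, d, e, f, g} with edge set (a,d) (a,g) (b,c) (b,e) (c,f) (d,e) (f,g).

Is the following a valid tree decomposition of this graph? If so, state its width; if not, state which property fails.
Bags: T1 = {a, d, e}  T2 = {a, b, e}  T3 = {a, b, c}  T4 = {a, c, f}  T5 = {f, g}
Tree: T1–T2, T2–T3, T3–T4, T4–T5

A tree decomposition must satisfy three properties: every vertex lies in some bag; for every edge, both endpoints lie together in some bag; and for every vertex, the bags containing it form a connected subtree. Here edge (a,g) lies in no bag, so the decomposition is invalid.

No — edge (a,g) lies in no bag.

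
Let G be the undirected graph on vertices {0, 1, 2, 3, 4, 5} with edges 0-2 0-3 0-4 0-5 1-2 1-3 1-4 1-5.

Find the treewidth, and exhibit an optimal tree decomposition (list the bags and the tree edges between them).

Treewidth 2.
One such decomposition:
Bags: B1 = {0, 1, 3}  B2 = {0, 1, 2}  B3 = {0, 1, 5}  B4 = {0, 1, 4}
Tree: B1–B2, B2–B3, B3–B4

Every bag has size at most 3, so the width is 3 − 1 = 2 and tw(G) ≤ 2. For the lower bound, G contains the cycle 0–3–1–2–0, so G is not a forest; only forests have treewidth ≤ 1, hence tw(G) ≥ 2. The upper and lower bounds meet at 2, so that is the treewidth.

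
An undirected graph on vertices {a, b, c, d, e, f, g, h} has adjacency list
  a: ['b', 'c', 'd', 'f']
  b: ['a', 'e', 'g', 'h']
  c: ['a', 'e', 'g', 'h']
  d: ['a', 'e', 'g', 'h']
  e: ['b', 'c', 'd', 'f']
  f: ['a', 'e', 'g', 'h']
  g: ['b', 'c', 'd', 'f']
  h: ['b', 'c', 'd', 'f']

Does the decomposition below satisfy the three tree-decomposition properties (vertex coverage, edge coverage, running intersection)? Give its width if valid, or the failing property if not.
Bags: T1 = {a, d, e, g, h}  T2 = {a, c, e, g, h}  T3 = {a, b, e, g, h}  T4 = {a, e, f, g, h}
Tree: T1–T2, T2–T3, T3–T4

Yes; width 4.

Every vertex of G appears in some bag (union = {a, b, c, d, e, f, g, h}); every edge is covered by a bag; and for each vertex v the set of bags containing v is connected in the bag tree. The decomposition is therefore valid. The largest bag has 5 vertices, so the width is 4.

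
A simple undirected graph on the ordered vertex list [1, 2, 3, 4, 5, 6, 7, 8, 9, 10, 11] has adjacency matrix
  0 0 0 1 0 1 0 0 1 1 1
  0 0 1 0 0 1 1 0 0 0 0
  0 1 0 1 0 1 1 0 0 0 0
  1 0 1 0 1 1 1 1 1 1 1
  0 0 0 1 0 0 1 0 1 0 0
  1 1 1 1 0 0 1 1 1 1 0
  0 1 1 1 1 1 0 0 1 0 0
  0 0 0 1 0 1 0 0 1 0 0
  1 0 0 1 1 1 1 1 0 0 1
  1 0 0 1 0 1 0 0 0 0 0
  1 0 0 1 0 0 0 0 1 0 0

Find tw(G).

A width-3 tree decomposition is:
Bags: B1 = {1, 4, 6, 9}  B2 = {4, 6, 7, 9}  B3 = {3, 4, 6, 7}  B4 = {1, 4, 9, 11}  B5 = {4, 6, 8, 9}  B6 = {1, 4, 6, 10}  B7 = {2, 3, 6, 7}  B8 = {4, 5, 7, 9}
Tree: B1–B2, B2–B3, B1–B4, B2–B5, B1–B6, B3–B7, B2–B8
Every bag has size at most 4, so the width is 4 − 1 = 3 and tw(G) ≤ 3. Conversely, {2, 3, 6, 7} is a clique of size 4, and the vertices of any clique must share a bag in every tree decomposition; so some bag has ≥ 4 vertices and tw(G) ≥ 3. Combining the bounds, tw(G) = 3.

3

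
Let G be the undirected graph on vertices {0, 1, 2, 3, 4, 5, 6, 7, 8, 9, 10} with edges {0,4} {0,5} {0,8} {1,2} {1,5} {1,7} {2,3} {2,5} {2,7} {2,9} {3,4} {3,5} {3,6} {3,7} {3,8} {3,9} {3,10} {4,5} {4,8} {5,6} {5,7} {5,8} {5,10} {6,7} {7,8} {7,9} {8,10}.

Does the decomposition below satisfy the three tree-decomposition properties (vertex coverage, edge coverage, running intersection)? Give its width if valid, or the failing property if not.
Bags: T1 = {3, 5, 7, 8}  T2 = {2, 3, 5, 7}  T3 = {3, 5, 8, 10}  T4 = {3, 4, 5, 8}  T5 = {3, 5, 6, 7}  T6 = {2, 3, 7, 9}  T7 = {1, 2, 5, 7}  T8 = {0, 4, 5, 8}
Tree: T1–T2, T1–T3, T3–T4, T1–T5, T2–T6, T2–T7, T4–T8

Vertex coverage: the bags together contain {0, 1, 2, 3, 4, 5, 6, 7, 8, 9, 10}, the full vertex set. Edge coverage: each edge of G has both endpoints in at least one bag. Running intersection: for every vertex, the bags containing it form a connected subtree. All three properties hold, so this is a valid tree decomposition of width max|bag| − 1 = 3, and hence tw(G) ≤ 3.

Yes; width 3.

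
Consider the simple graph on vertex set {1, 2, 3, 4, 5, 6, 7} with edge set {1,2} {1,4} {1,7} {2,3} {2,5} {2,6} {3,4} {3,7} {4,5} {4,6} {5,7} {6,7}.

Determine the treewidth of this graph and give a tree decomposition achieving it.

Every bag has size at most 4, so the width is 4 − 1 = 3 and tw(G) ≤ 3. For the lower bound: the 4 vertex sets {3,7}, {2,6}, {4}, {5} are disjoint, each induces a connected subgraph, and every pair is joined by at least one edge of G. Contracting each set to a single vertex therefore yields K_{4} as a minor, and since treewidth is minor-monotone, tw(G) ≥ tw(K_{4}) = 3. The upper and lower bounds meet at 3, so that is the treewidth.

Treewidth 3.
One such decomposition:
Bags: B1 = {2, 3, 4, 7}  B2 = {2, 4, 6, 7}  B3 = {2, 4, 5, 7}  B4 = {1, 2, 4, 7}
Tree: B1–B2, B2–B3, B3–B4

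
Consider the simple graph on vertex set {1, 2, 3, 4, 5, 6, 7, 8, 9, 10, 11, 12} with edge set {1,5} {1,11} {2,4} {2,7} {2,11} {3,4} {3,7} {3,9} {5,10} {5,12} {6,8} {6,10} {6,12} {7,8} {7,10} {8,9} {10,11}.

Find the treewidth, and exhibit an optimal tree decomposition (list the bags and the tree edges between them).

The largest bag has 4 vertices, giving width 3; this decomposition certifies tw(G) ≤ 3. For the lower bound: the 4 vertex sets {3,4,9}, {2}, {7}, {6,8,10,11} are disjoint, each induces a connected subgraph, and every pair is joined by at least one edge of G. Contracting each set to a single vertex therefore yields K_{4} as a minor, and since treewidth is minor-monotone, tw(G) ≥ tw(K_{4}) = 3. Hence tw(G) = 3 exactly.

Treewidth 3.
One optimal decomposition is:
Bags: B1 = {2, 3, 4, 9}  B2 = {2, 3, 7, 9}  B3 = {2, 7, 8, 9}  B4 = {2, 7, 8, 11}  B5 = {7, 8, 10, 11}  B6 = {6, 8, 10, 11}  B7 = {1, 6, 10, 11}  B8 = {1, 5, 6, 10}  B9 = {1, 5, 6, 12}
Tree: B1–B2, B2–B3, B3–B4, B4–B5, B5–B6, B6–B7, B7–B8, B8–B9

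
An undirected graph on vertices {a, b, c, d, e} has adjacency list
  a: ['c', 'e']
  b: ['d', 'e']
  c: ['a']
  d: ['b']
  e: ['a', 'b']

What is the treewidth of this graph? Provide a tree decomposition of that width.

Treewidth 1.
Bags: B1 = {b, d}  B2 = {b, e}  B3 = {a, e}  B4 = {a, c}
Tree: B1–B2, B2–B3, B3–B4

Each bag holds 2 vertices, so the decomposition has width 1, which upper-bounds the treewidth. Since G has at least one edge (e.g. d–b), it is not an edgeless graph, so tw(G) ≥ 1. The upper and lower bounds meet at 1, so that is the treewidth.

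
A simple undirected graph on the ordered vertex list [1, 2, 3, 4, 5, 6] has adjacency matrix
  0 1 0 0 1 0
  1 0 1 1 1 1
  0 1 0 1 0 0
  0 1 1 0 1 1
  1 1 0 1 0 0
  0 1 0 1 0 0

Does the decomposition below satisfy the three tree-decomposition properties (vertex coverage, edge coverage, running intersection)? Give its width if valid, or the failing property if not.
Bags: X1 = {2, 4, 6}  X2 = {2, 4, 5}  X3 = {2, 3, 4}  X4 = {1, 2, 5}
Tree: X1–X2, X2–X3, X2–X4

Yes; width 2.

Vertex coverage: the bags together contain {1, 2, 3, 4, 5, 6}, the full vertex set. Edge coverage: each edge of G has both endpoints in at least one bag. Running intersection: for every vertex, the bags containing it form a connected subtree. All three properties hold, so this is a valid tree decomposition of width max|bag| − 1 = 2, and hence tw(G) ≤ 2.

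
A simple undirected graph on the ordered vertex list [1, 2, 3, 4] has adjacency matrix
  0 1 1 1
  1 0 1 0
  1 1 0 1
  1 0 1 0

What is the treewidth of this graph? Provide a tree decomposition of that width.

Every bag has size at most 3, so the width is 3 − 1 = 2 and tw(G) ≤ 2. Conversely, {1, 2, 3} is a clique of size 3, and the vertices of any clique must share a bag in every tree decomposition; so some bag has ≥ 3 vertices and tw(G) ≥ 2. The upper and lower bounds meet at 2, so that is the treewidth.

Treewidth 2.
One optimal decomposition is:
Bags: B1 = {1, 2, 3}  B2 = {1, 3, 4}
Tree: B1–B2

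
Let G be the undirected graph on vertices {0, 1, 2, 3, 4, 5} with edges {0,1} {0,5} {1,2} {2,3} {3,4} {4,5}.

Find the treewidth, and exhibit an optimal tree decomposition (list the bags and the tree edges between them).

Treewidth 2.
One such decomposition:
Bags: B1 = {0, 1, 2}  B2 = {0, 2, 3}  B3 = {0, 3, 4}  B4 = {0, 4, 5}
Tree: B1–B2, B2–B3, B3–B4

The largest bag has 3 vertices, giving width 2; this decomposition certifies tw(G) ≤ 2. Since 0–1–2–3–4–5–0 is a cycle in G, G is not acyclic. Forests are exactly the graphs of treewidth ≤ 1, so tw(G) ≥ 2. The upper and lower bounds meet at 2, so that is the treewidth.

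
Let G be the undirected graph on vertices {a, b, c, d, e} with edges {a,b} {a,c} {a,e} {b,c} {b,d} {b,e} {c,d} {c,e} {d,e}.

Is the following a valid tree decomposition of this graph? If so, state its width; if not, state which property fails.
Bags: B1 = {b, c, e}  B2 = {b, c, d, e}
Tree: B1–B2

No — vertex a appears in no bag.

A tree decomposition must satisfy three properties: every vertex lies in some bag; for every edge, both endpoints lie together in some bag; and for every vertex, the bags containing it form a connected subtree. Here vertex a appears in no bag, so the decomposition is invalid.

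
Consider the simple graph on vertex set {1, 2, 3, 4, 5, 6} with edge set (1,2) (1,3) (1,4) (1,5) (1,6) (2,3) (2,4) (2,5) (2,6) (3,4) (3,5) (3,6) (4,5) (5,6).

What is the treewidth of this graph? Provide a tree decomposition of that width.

Treewidth 4.
Bags: B1 = {1, 2, 3, 4, 5}  B2 = {1, 2, 3, 5, 6}
Tree: B1–B2

Every bag has size at most 5, so the width is 5 − 1 = 4 and tw(G) ≤ 4. On the other hand G contains the 5-clique {1, 2, 3, 4, 5}. A clique must lie in a single bag of any decomposition, so no decomposition can have width below 4. Therefore the treewidth is 4.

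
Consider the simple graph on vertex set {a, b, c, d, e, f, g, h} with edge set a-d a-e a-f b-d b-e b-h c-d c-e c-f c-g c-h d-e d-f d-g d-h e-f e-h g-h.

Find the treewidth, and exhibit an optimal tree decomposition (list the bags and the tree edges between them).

Every bag has size at most 4, so the width is 4 − 1 = 3 and tw(G) ≤ 3. On the other hand G contains the 4-clique {c, d, g, h}. A clique must lie in a single bag of any decomposition, so no decomposition can have width below 3. Combining the bounds, tw(G) = 3.

Treewidth 3.
One such decomposition:
Bags: B1 = {c, d, e, h}  B2 = {c, d, e, f}  B3 = {c, d, g, h}  B4 = {a, d, e, f}  B5 = {b, d, e, h}
Tree: B1–B2, B1–B3, B2–B4, B1–B5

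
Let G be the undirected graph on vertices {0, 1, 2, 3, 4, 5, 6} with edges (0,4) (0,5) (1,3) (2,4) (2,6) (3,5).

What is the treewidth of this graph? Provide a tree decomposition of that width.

Treewidth 1.
Bags: B1 = {2, 6}  B2 = {2, 4}  B3 = {0, 4}  B4 = {0, 5}  B5 = {3, 5}  B6 = {1, 3}
Tree: B1–B2, B2–B3, B3–B4, B4–B5, B5–B6

The largest bag has 2 vertices, giving width 1; this decomposition certifies tw(G) ≤ 1. Any graph with an edge has treewidth ≥ 1, and G has the edge 6–2. The upper and lower bounds meet at 1, so that is the treewidth.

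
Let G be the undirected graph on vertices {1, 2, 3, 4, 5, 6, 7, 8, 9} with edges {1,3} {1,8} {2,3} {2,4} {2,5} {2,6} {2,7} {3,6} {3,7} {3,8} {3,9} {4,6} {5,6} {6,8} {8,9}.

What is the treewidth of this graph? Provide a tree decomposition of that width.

Treewidth 2.
One such decomposition:
Bags: B1 = {3, 6, 8}  B2 = {2, 3, 6}  B3 = {1, 3, 8}  B4 = {2, 3, 7}  B5 = {2, 4, 6}  B6 = {2, 5, 6}  B7 = {3, 8, 9}
Tree: B1–B2, B1–B3, B2–B4, B2–B5, B2–B6, B1–B7

Every bag has size at most 3, so the width is 3 − 1 = 2 and tw(G) ≤ 2. Conversely, {1, 3, 8} is a clique of size 3, and the vertices of any clique must share a bag in every tree decomposition; so some bag has ≥ 3 vertices and tw(G) ≥ 2. Therefore the treewidth is 2.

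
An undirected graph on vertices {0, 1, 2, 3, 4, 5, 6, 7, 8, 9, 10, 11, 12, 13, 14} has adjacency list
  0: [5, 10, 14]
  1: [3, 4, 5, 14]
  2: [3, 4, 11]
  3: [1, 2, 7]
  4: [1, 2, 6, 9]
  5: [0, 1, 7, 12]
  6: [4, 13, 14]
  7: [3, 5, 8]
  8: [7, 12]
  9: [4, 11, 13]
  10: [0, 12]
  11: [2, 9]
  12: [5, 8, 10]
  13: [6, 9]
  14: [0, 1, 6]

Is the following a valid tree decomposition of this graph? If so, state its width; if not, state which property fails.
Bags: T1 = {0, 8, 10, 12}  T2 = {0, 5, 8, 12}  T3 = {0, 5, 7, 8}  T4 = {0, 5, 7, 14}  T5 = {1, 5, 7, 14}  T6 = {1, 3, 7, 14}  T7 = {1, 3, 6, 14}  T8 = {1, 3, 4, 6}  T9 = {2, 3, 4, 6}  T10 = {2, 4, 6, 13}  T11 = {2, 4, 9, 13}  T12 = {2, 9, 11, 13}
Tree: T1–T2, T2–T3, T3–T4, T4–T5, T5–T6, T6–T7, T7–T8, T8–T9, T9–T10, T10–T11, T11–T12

Checking the three conditions: (i) the bags cover all of {0, 1, 2, 3, 4, 5, 6, 7, 8, 9, 10, 11, 12, 13, 14}; (ii) for each edge, some bag contains both endpoints; (iii) the bags containing any fixed vertex form a subtree. All hold, so the decomposition is valid with width 4 − 1 = 3.

Yes; width 3.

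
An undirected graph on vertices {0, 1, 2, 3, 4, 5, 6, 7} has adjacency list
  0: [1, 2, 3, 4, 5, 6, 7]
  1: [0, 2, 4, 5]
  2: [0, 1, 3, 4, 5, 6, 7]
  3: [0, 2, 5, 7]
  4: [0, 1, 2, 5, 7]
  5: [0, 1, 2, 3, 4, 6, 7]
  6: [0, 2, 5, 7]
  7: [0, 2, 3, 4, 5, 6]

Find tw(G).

4

A width-4 tree decomposition is:
Bags: B1 = {0, 1, 2, 4, 5}  B2 = {0, 2, 4, 5, 7}  B3 = {0, 2, 5, 6, 7}  B4 = {0, 2, 3, 5, 7}
Tree: B1–B2, B2–B3, B3–B4
The largest bag has 5 vertices, giving width 4; this decomposition certifies tw(G) ≤ 4. For the lower bound, the 5 vertices {0, 1, 2, 4, 5} are pairwise adjacent, and any tree decomposition puts a clique entirely inside one bag — forcing width ≥ 4. Hence tw(G) = 4 exactly.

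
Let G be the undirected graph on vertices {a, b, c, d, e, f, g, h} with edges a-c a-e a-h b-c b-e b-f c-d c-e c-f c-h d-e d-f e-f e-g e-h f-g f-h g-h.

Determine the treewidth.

A width-3 tree decomposition is:
Bags: B1 = {e, f, g, h}  B2 = {c, e, f, h}  B3 = {c, d, e, f}  B4 = {b, c, e, f}  B5 = {a, c, e, h}
Tree: B1–B2, B2–B3, B3–B4, B2–B5
Each bag holds 4 vertices, so the decomposition has width 3, which upper-bounds the treewidth. On the other hand G contains the 4-clique {a, c, e, h}. A clique must lie in a single bag of any decomposition, so no decomposition can have width below 3. The upper and lower bounds meet at 3, so that is the treewidth.

3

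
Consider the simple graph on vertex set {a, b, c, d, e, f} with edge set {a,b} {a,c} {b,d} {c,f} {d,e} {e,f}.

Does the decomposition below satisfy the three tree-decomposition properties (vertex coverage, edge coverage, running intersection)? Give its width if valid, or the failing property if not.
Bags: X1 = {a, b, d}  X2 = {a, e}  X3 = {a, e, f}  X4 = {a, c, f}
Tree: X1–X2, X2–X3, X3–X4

No — edge (d,e) lies in no bag.

A tree decomposition must satisfy three properties: every vertex lies in some bag; for every edge, both endpoints lie together in some bag; and for every vertex, the bags containing it form a connected subtree. Here edge (d,e) lies in no bag, so the decomposition is invalid.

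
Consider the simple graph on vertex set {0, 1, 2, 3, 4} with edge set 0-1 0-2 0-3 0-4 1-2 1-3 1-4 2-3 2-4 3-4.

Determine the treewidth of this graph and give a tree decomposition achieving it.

With just one bag of size 5, the width is 5 − 1 = 4, so tw(G) ≤ 4. For the lower bound, the 5 vertices {0, 1, 2, 3, 4} are pairwise adjacent, and any tree decomposition puts a clique entirely inside one bag — forcing width ≥ 4. Therefore the treewidth is 4.

Treewidth 4.
One such decomposition:
Bags: B1 = {0, 1, 2, 3, 4}
Tree: (single bag)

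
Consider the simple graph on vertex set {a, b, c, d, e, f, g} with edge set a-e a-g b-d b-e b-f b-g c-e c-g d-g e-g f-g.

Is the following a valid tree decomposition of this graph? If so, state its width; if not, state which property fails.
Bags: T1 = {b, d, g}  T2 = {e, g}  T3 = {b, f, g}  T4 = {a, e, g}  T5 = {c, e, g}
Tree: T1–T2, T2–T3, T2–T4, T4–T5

A tree decomposition must satisfy three properties: every vertex lies in some bag; for every edge, both endpoints lie together in some bag; and for every vertex, the bags containing it form a connected subtree. Here edge (b,e) lies in no bag, so the decomposition is invalid.

No — edge (b,e) lies in no bag.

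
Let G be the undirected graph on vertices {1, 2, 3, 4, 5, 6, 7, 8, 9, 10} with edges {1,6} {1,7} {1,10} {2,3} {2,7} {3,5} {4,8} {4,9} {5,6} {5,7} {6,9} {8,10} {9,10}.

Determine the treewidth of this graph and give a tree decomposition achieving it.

Treewidth 2.
One optimal decomposition is:
Bags: B1 = {4, 8, 9}  B2 = {8, 9, 10}  B3 = {6, 9, 10}  B4 = {1, 6, 10}  B5 = {1, 5, 6}  B6 = {1, 5, 7}  B7 = {3, 5, 7}  B8 = {2, 3, 7}
Tree: B1–B2, B2–B3, B3–B4, B4–B5, B5–B6, B6–B7, B7–B8

The largest bag has 3 vertices, giving width 2; this decomposition certifies tw(G) ≤ 2. Since 4–8–10–9–4 is a cycle in G, G is not acyclic. Forests are exactly the graphs of treewidth ≤ 1, so tw(G) ≥ 2. The upper and lower bounds meet at 2, so that is the treewidth.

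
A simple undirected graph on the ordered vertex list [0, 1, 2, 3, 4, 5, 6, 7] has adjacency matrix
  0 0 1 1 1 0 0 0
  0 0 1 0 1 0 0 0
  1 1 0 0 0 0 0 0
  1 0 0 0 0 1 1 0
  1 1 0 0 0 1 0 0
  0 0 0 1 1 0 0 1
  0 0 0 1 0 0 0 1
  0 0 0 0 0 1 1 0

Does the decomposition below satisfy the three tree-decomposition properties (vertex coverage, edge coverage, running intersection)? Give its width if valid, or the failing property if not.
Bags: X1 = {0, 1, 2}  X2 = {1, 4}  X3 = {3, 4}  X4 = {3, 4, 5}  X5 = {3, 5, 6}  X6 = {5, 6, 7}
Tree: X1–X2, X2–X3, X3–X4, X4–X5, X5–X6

No — edge (0,4) lies in no bag.

A tree decomposition must satisfy three properties: every vertex lies in some bag; for every edge, both endpoints lie together in some bag; and for every vertex, the bags containing it form a connected subtree. Here edge (0,4) lies in no bag, so the decomposition is invalid.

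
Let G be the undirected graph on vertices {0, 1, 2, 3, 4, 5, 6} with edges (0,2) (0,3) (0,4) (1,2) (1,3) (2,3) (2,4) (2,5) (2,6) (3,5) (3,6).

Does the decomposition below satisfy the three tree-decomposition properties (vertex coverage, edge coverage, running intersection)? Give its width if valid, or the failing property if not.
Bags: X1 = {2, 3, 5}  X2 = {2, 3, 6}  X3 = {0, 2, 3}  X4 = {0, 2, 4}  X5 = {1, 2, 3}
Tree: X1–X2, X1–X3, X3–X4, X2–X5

Yes; width 2.

Vertex coverage: the bags together contain {0, 1, 2, 3, 4, 5, 6}, the full vertex set. Edge coverage: each edge of G has both endpoints in at least one bag. Running intersection: for every vertex, the bags containing it form a connected subtree. All three properties hold, so this is a valid tree decomposition of width max|bag| − 1 = 2, and hence tw(G) ≤ 2.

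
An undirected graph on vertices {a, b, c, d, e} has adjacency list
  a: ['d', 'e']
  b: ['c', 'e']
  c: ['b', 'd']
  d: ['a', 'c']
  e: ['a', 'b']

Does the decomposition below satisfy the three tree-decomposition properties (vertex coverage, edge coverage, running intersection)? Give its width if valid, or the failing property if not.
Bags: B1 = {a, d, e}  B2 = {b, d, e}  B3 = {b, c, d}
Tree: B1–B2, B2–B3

Yes; width 2.

Every vertex of G appears in some bag (union = {a, b, c, d, e}); every edge is covered by a bag; and for each vertex v the set of bags containing v is connected in the bag tree. The decomposition is therefore valid. The largest bag has 3 vertices, so the width is 2.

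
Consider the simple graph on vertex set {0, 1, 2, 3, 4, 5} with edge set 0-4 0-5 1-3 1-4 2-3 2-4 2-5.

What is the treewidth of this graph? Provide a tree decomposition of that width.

Treewidth 2.
One optimal decomposition is:
Bags: B1 = {0, 4, 5}  B2 = {2, 4, 5}  B3 = {1, 2, 4}  B4 = {1, 2, 3}
Tree: B1–B2, B2–B3, B3–B4

The largest bag has 3 vertices, giving width 2; this decomposition certifies tw(G) ≤ 2. For the lower bound, G contains the cycle 0–5–2–4–0, so G is not a forest; only forests have treewidth ≤ 1, hence tw(G) ≥ 2. The upper and lower bounds meet at 2, so that is the treewidth.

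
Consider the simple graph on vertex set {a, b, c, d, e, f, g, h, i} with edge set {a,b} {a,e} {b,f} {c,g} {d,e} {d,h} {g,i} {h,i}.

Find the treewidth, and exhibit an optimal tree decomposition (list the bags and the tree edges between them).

The largest bag has 2 vertices, giving width 1; this decomposition certifies tw(G) ≤ 1. Since G has at least one edge (e.g. f–b), it is not an edgeless graph, so tw(G) ≥ 1. Hence tw(G) = 1 exactly.

Treewidth 1.
One such decomposition:
Bags: B1 = {b, f}  B2 = {a, b}  B3 = {a, e}  B4 = {d, e}  B5 = {d, h}  B6 = {h, i}  B7 = {g, i}  B8 = {c, g}
Tree: B1–B2, B2–B3, B3–B4, B4–B5, B5–B6, B6–B7, B7–B8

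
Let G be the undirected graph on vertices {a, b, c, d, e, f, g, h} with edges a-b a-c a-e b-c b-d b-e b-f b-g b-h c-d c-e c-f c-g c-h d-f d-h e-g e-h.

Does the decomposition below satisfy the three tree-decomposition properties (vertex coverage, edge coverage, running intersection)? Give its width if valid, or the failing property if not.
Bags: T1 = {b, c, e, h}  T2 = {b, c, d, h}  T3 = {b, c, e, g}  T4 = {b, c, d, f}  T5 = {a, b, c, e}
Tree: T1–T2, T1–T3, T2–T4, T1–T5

Yes; width 3.

Checking the three conditions: (i) the bags cover all of {a, b, c, d, e, f, g, h}; (ii) for each edge, some bag contains both endpoints; (iii) the bags containing any fixed vertex form a subtree. All hold, so the decomposition is valid with width 4 − 1 = 3.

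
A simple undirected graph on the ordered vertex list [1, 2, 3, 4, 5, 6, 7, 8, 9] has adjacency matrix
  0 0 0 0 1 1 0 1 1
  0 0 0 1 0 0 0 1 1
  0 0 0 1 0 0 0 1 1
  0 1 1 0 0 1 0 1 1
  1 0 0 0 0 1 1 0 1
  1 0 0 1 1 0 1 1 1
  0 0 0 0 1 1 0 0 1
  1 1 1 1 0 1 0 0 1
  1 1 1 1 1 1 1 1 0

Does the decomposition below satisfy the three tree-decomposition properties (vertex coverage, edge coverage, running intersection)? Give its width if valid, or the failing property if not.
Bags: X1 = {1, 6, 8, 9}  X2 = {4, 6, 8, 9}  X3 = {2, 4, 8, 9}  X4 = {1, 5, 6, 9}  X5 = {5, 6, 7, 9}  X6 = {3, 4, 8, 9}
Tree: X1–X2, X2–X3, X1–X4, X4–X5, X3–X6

Every vertex of G appears in some bag (union = {1, 2, 3, 4, 5, 6, 7, 8, 9}); every edge is covered by a bag; and for each vertex v the set of bags containing v is connected in the bag tree. The decomposition is therefore valid. The largest bag has 4 vertices, so the width is 3.

Yes; width 3.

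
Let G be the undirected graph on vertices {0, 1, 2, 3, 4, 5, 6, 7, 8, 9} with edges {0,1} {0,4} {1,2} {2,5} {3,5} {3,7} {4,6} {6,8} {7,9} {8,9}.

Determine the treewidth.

2

A width-2 tree decomposition is:
Bags: B1 = {3, 7, 9}  B2 = {3, 5, 9}  B3 = {2, 5, 9}  B4 = {1, 2, 9}  B5 = {0, 1, 9}  B6 = {0, 4, 9}  B7 = {4, 6, 9}  B8 = {6, 8, 9}
Tree: B1–B2, B2–B3, B3–B4, B4–B5, B5–B6, B6–B7, B7–B8
Every bag has size at most 3, so the width is 3 − 1 = 2 and tw(G) ≤ 2. For the lower bound, G contains the cycle 9–7–3–5–2–1–0–4–6–8–9, so G is not a forest; only forests have treewidth ≤ 1, hence tw(G) ≥ 2. Combining the bounds, tw(G) = 2.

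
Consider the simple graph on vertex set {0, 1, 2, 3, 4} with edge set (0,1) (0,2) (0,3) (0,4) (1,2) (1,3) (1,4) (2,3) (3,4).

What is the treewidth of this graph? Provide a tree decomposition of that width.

Every bag has size at most 4, so the width is 4 − 1 = 3 and tw(G) ≤ 3. Conversely, {0, 1, 2, 3} is a clique of size 4, and the vertices of any clique must share a bag in every tree decomposition; so some bag has ≥ 4 vertices and tw(G) ≥ 3. Combining the bounds, tw(G) = 3.

Treewidth 3.
Bags: B1 = {0, 1, 2, 3}  B2 = {0, 1, 3, 4}
Tree: B1–B2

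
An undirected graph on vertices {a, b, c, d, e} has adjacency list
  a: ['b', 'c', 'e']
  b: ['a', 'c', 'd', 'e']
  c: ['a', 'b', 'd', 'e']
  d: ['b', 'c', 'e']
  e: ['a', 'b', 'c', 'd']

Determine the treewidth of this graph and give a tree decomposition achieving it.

The largest bag has 4 vertices, giving width 3; this decomposition certifies tw(G) ≤ 3. Conversely, {b, c, d, e} is a clique of size 4, and the vertices of any clique must share a bag in every tree decomposition; so some bag has ≥ 4 vertices and tw(G) ≥ 3. Hence tw(G) = 3 exactly.

Treewidth 3.
One optimal decomposition is:
Bags: B1 = {a, b, c, e}  B2 = {b, c, d, e}
Tree: B1–B2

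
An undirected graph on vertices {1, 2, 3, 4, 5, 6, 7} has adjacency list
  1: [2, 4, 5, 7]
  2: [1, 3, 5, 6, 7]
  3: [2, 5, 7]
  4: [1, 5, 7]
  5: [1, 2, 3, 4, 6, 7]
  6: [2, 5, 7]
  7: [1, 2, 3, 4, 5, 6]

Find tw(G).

3

A width-3 tree decomposition is:
Bags: B1 = {1, 2, 5, 7}  B2 = {2, 5, 6, 7}  B3 = {1, 4, 5, 7}  B4 = {2, 3, 5, 7}
Tree: B1–B2, B1–B3, B1–B4
The largest bag has 4 vertices, giving width 3; this decomposition certifies tw(G) ≤ 3. On the other hand G contains the 4-clique {1, 2, 5, 7}. A clique must lie in a single bag of any decomposition, so no decomposition can have width below 3. The upper and lower bounds meet at 3, so that is the treewidth.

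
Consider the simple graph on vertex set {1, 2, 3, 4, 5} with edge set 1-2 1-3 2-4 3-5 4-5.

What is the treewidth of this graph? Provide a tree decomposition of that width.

Treewidth 2.
Bags: B1 = {1, 2, 4}  B2 = {1, 3, 4}  B3 = {3, 4, 5}
Tree: B1–B2, B2–B3

The largest bag has 3 vertices, giving width 2; this decomposition certifies tw(G) ≤ 2. For the lower bound, G contains the cycle 4–2–1–3–5–4, so G is not a forest; only forests have treewidth ≤ 1, hence tw(G) ≥ 2. Hence tw(G) = 2 exactly.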